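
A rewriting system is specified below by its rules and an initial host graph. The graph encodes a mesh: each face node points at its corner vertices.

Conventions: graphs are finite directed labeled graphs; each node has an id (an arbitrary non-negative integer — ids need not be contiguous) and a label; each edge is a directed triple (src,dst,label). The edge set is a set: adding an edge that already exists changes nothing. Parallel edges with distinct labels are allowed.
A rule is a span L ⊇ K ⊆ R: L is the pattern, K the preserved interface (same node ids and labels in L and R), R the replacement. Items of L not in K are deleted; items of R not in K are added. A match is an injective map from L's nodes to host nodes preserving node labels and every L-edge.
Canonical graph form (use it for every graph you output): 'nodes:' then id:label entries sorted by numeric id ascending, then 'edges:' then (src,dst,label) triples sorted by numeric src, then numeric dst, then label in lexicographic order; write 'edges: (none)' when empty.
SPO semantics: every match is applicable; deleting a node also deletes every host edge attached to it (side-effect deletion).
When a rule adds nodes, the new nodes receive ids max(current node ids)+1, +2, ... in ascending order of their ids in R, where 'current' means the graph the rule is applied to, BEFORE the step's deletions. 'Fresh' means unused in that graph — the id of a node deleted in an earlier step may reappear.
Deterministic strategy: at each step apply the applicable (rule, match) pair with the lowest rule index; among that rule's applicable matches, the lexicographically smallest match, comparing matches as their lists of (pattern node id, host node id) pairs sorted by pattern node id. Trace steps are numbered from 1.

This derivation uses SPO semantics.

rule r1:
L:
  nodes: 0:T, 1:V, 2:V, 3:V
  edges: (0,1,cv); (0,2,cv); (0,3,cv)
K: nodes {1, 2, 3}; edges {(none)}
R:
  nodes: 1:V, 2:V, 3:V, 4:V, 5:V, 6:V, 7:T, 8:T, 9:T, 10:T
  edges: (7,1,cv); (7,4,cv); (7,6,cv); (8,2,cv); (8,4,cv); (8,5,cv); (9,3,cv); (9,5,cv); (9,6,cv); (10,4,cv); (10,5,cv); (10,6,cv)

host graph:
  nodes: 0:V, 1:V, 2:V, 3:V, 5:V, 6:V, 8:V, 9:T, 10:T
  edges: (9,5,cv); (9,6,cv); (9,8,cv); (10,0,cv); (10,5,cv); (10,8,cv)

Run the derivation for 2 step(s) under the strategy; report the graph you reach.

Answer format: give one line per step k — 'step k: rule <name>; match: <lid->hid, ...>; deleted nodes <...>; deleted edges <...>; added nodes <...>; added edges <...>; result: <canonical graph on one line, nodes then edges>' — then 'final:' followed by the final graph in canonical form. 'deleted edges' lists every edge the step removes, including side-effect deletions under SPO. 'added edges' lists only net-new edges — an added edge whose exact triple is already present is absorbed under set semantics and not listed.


step 1: rule r1; match: 0->9, 1->5, 2->6, 3->8; deleted nodes 9; deleted edges (9,5,cv); (9,6,cv); (9,8,cv); added nodes 11, 12, 13, 14, 15, 16, 17; added edges (14,5,cv); (14,11,cv); (14,13,cv); (15,6,cv); (15,11,cv); (15,12,cv); (16,8,cv); (16,12,cv); (16,13,cv); (17,11,cv); (17,12,cv); (17,13,cv); result: nodes: 0:V, 1:V, 2:V, 3:V, 5:V, 6:V, 8:V, 10:T, 11:V, 12:V, 13:V, 14:T, 15:T, 16:T, 17:T edges: (10,0,cv); (10,5,cv); (10,8,cv); (14,5,cv); (14,11,cv); (14,13,cv); (15,6,cv); (15,11,cv); (15,12,cv); (16,8,cv); (16,12,cv); (16,13,cv); (17,11,cv); (17,12,cv); (17,13,cv)
step 2: rule r1; match: 0->10, 1->0, 2->5, 3->8; deleted nodes 10; deleted edges (10,0,cv); (10,5,cv); (10,8,cv); added nodes 18, 19, 20, 21, 22, 23, 24; added edges (21,0,cv); (21,18,cv); (21,20,cv); (22,5,cv); (22,18,cv); (22,19,cv); (23,8,cv); (23,19,cv); (23,20,cv); (24,18,cv); (24,19,cv); (24,20,cv); result: nodes: 0:V, 1:V, 2:V, 3:V, 5:V, 6:V, 8:V, 11:V, 12:V, 13:V, 14:T, 15:T, 16:T, 17:T, 18:V, 19:V, 20:V, 21:T, 22:T, 23:T, 24:T edges: (14,5,cv); (14,11,cv); (14,13,cv); (15,6,cv); (15,11,cv); (15,12,cv); (16,8,cv); (16,12,cv); (16,13,cv); (17,11,cv); (17,12,cv); (17,13,cv); (21,0,cv); (21,18,cv); (21,20,cv); (22,5,cv); (22,18,cv); (22,19,cv); (23,8,cv); (23,19,cv); (23,20,cv); (24,18,cv); (24,19,cv); (24,20,cv)
final:
nodes: 0:V, 1:V, 2:V, 3:V, 5:V, 6:V, 8:V, 11:V, 12:V, 13:V, 14:T, 15:T, 16:T, 17:T, 18:V, 19:V, 20:V, 21:T, 22:T, 23:T, 24:T
edges: (14,5,cv); (14,11,cv); (14,13,cv); (15,6,cv); (15,11,cv); (15,12,cv); (16,8,cv); (16,12,cv); (16,13,cv); (17,11,cv); (17,12,cv); (17,13,cv); (21,0,cv); (21,18,cv); (21,20,cv); (22,5,cv); (22,18,cv); (22,19,cv); (23,8,cv); (23,19,cv); (23,20,cv); (24,18,cv); (24,19,cv); (24,20,cv)


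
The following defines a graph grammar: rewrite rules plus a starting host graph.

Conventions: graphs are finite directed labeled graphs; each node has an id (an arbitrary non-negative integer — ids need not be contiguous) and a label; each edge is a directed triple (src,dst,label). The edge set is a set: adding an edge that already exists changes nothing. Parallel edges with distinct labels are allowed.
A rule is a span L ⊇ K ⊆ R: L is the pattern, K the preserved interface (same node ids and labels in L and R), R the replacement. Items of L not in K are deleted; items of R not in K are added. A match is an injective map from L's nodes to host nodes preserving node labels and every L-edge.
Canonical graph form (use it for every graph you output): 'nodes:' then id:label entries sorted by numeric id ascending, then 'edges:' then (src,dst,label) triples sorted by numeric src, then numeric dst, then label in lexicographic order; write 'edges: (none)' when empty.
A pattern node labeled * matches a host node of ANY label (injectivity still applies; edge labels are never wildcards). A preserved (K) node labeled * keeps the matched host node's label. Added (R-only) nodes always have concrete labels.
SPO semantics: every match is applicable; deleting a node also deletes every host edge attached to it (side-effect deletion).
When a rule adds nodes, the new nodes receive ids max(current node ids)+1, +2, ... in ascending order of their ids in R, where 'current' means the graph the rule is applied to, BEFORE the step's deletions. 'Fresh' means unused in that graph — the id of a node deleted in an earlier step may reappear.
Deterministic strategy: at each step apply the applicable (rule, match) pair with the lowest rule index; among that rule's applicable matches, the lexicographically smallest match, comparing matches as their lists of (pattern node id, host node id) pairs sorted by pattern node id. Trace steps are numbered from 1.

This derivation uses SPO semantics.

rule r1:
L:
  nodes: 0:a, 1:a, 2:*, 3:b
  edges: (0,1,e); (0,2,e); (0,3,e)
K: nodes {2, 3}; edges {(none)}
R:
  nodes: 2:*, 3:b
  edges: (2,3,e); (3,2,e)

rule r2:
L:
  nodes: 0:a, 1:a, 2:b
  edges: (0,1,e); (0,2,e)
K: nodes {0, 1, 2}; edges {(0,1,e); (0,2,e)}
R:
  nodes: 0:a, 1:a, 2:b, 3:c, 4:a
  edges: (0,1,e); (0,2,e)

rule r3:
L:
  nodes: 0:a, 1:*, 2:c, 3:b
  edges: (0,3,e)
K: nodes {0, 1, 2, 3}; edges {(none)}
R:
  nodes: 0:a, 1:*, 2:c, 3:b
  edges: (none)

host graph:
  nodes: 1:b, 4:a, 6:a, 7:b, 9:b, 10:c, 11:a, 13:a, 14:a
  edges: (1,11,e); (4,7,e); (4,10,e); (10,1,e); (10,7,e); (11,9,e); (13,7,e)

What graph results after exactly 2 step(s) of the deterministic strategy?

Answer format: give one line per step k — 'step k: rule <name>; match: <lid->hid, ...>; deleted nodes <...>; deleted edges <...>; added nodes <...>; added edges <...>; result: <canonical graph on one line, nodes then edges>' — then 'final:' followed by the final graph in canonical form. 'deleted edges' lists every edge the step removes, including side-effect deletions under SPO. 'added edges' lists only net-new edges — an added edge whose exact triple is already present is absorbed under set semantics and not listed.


step 1: rule r3; match: 0->4, 1->1, 2->10, 3->7; deleted nodes (none); deleted edges (4,7,e); added nodes (none); added edges (none); result: nodes: 1:b, 4:a, 6:a, 7:b, 9:b, 10:c, 11:a, 13:a, 14:a edges: (1,11,e); (4,10,e); (10,1,e); (10,7,e); (11,9,e); (13,7,e)
step 2: rule r3; match: 0->11, 1->1, 2->10, 3->9; deleted nodes (none); deleted edges (11,9,e); added nodes (none); added edges (none); result: nodes: 1:b, 4:a, 6:a, 7:b, 9:b, 10:c, 11:a, 13:a, 14:a edges: (1,11,e); (4,10,e); (10,1,e); (10,7,e); (13,7,e)
final:
nodes: 1:b, 4:a, 6:a, 7:b, 9:b, 10:c, 11:a, 13:a, 14:a
edges: (1,11,e); (4,10,e); (10,1,e); (10,7,e); (13,7,e)


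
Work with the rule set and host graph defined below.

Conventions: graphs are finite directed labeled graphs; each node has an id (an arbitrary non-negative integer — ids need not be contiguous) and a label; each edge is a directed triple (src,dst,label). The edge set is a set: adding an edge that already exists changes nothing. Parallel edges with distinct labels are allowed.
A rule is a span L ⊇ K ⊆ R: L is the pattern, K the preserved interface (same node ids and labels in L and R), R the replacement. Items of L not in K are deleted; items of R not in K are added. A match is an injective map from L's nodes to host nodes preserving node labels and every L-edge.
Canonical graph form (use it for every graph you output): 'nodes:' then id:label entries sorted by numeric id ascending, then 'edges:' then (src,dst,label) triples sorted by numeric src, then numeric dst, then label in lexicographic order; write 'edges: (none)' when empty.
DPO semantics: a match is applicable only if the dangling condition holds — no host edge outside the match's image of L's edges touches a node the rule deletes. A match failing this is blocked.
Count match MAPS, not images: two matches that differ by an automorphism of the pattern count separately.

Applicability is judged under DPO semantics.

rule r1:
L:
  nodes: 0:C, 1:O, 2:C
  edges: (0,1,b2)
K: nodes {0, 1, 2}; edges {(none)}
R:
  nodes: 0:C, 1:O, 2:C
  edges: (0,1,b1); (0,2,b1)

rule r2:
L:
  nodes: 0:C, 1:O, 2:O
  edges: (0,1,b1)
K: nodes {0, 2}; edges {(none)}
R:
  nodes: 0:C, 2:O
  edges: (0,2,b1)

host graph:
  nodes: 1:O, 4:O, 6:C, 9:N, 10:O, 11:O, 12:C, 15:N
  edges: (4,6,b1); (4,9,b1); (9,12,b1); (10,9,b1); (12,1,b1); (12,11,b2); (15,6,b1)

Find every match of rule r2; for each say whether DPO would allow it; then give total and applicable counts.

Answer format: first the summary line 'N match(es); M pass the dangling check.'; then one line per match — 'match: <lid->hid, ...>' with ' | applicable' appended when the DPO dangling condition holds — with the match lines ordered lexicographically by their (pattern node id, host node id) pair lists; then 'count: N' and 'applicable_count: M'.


3 match(es); 3 pass the dangling check.
match: 0->12, 1->1, 2->4 | applicable
match: 0->12, 1->1, 2->10 | applicable
match: 0->12, 1->1, 2->11 | applicable
count: 3
applicable_count: 3


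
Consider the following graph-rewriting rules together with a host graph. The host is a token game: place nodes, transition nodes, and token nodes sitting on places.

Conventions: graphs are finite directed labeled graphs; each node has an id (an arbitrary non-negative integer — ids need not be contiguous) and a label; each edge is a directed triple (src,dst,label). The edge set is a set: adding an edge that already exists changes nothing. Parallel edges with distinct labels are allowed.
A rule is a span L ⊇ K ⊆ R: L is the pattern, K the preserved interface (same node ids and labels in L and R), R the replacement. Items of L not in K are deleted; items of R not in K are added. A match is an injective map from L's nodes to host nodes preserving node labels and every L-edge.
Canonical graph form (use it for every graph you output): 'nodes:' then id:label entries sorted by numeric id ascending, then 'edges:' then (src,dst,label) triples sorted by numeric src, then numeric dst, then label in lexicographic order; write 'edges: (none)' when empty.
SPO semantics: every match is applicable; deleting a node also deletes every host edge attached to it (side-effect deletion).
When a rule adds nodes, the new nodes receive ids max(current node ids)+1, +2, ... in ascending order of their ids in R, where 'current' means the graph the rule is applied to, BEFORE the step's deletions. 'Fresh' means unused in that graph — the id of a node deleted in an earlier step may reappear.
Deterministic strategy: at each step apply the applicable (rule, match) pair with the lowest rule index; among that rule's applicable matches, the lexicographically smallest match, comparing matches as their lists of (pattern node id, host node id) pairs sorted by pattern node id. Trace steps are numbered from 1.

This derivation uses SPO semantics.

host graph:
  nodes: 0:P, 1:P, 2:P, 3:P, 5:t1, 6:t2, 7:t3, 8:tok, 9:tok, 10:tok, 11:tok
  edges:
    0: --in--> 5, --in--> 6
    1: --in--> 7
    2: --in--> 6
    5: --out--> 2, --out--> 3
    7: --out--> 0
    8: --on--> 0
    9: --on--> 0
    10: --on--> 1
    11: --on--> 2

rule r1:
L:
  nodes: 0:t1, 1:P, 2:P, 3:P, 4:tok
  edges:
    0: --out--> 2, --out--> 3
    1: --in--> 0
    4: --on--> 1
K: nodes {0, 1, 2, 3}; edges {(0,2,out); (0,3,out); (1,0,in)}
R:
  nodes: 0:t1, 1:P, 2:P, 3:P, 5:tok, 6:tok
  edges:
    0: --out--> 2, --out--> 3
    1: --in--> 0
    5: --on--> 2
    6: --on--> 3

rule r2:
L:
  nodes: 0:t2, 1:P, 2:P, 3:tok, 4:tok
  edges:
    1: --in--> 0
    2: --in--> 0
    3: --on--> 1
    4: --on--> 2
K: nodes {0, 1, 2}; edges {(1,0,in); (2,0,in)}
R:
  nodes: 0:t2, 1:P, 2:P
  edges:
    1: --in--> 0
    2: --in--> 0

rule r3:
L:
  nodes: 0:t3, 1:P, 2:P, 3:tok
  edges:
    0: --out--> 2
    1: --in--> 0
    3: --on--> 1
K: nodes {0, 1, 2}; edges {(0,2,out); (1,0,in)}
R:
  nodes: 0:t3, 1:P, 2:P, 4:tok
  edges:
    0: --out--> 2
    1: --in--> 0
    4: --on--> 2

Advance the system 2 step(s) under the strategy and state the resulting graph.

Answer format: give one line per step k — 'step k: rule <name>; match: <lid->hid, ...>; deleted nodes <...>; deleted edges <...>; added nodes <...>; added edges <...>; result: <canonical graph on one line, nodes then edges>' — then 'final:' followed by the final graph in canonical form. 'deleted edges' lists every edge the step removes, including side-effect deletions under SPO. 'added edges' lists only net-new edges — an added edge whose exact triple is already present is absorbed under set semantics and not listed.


step 1: rule r1; match: 0->5, 1->0, 2->2, 3->3, 4->8; deleted nodes 8; deleted edges (8,0,on); added nodes 12, 13; added edges (12,2,on); (13,3,on); result: nodes: 0:P, 1:P, 2:P, 3:P, 5:t1, 6:t2, 7:t3, 9:tok, 10:tok, 11:tok, 12:tok, 13:tok edges: (0,5,in); (0,6,in); (1,7,in); (2,6,in); (5,2,out); (5,3,out); (7,0,out); (9,0,on); (10,1,on); (11,2,on); (12,2,on); (13,3,on)
step 2: rule r1; match: 0->5, 1->0, 2->2, 3->3, 4->9; deleted nodes 9; deleted edges (9,0,on); added nodes 14, 15; added edges (14,2,on); (15,3,on); result: nodes: 0:P, 1:P, 2:P, 3:P, 5:t1, 6:t2, 7:t3, 10:tok, 11:tok, 12:tok, 13:tok, 14:tok, 15:tok edges: (0,5,in); (0,6,in); (1,7,in); (2,6,in); (5,2,out); (5,3,out); (7,0,out); (10,1,on); (11,2,on); (12,2,on); (13,3,on); (14,2,on); (15,3,on)
final:
nodes: 0:P, 1:P, 2:P, 3:P, 5:t1, 6:t2, 7:t3, 10:tok, 11:tok, 12:tok, 13:tok, 14:tok, 15:tok
edges: (0,5,in); (0,6,in); (1,7,in); (2,6,in); (5,2,out); (5,3,out); (7,0,out); (10,1,on); (11,2,on); (12,2,on); (13,3,on); (14,2,on); (15,3,on)


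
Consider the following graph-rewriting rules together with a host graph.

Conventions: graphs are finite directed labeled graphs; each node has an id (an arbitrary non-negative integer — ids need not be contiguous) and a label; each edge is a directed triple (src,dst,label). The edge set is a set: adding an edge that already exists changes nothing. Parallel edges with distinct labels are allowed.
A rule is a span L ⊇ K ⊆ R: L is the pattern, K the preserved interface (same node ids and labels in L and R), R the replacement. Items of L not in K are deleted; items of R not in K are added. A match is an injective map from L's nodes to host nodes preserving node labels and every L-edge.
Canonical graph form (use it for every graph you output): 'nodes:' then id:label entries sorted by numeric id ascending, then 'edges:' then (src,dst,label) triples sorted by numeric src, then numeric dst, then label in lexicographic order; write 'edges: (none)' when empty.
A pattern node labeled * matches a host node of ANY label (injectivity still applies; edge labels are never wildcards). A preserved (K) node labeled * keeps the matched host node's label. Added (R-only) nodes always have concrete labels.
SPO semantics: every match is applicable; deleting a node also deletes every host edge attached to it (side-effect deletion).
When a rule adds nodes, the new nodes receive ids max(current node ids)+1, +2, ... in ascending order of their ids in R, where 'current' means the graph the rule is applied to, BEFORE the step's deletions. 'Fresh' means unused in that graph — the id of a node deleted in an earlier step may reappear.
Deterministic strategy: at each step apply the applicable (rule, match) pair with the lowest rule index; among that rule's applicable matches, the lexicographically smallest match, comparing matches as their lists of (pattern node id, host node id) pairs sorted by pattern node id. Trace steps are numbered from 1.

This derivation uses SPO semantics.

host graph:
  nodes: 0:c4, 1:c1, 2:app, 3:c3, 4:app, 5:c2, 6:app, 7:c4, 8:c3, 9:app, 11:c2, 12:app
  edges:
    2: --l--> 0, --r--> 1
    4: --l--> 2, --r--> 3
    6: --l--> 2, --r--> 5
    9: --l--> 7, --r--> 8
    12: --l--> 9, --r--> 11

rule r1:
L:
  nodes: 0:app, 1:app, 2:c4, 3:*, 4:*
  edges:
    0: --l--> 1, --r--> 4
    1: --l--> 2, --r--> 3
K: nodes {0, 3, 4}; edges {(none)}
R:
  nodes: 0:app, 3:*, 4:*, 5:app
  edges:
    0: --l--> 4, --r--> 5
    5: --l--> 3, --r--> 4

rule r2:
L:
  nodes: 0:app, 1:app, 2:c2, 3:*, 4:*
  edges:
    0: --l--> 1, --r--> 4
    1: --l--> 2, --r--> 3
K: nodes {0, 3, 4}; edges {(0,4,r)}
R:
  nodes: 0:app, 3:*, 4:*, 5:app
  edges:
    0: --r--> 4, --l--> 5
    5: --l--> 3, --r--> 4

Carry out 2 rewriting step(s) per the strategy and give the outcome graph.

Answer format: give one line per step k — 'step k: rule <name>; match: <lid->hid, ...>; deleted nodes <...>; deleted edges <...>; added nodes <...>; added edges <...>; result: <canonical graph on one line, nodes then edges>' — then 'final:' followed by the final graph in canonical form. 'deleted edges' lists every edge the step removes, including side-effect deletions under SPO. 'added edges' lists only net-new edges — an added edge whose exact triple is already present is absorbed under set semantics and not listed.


step 1: rule r1; match: 0->4, 1->2, 2->0, 3->1, 4->3; deleted nodes 0, 2; deleted edges (2,0,l); (2,1,r); (4,2,l); (4,3,r); (6,2,l); added nodes 13; added edges (4,3,l); (4,13,r); (13,1,l); (13,3,r); result: nodes: 1:c1, 3:c3, 4:app, 5:c2, 6:app, 7:c4, 8:c3, 9:app, 11:c2, 12:app, 13:app edges: (4,3,l); (4,13,r); (6,5,r); (9,7,l); (9,8,r); (12,9,l); (12,11,r); (13,1,l); (13,3,r)
step 2: rule r1; match: 0->12, 1->9, 2->7, 3->8, 4->11; deleted nodes 7, 9; deleted edges (9,7,l); (9,8,r); (12,9,l); (12,11,r); added nodes 14; added edges (12,11,l); (12,14,r); (14,8,l); (14,11,r); result: nodes: 1:c1, 3:c3, 4:app, 5:c2, 6:app, 8:c3, 11:c2, 12:app, 13:app, 14:app edges: (4,3,l); (4,13,r); (6,5,r); (12,11,l); (12,14,r); (13,1,l); (13,3,r); (14,8,l); (14,11,r)
final:
nodes: 1:c1, 3:c3, 4:app, 5:c2, 6:app, 8:c3, 11:c2, 12:app, 13:app, 14:app
edges: (4,3,l); (4,13,r); (6,5,r); (12,11,l); (12,14,r); (13,1,l); (13,3,r); (14,8,l); (14,11,r)


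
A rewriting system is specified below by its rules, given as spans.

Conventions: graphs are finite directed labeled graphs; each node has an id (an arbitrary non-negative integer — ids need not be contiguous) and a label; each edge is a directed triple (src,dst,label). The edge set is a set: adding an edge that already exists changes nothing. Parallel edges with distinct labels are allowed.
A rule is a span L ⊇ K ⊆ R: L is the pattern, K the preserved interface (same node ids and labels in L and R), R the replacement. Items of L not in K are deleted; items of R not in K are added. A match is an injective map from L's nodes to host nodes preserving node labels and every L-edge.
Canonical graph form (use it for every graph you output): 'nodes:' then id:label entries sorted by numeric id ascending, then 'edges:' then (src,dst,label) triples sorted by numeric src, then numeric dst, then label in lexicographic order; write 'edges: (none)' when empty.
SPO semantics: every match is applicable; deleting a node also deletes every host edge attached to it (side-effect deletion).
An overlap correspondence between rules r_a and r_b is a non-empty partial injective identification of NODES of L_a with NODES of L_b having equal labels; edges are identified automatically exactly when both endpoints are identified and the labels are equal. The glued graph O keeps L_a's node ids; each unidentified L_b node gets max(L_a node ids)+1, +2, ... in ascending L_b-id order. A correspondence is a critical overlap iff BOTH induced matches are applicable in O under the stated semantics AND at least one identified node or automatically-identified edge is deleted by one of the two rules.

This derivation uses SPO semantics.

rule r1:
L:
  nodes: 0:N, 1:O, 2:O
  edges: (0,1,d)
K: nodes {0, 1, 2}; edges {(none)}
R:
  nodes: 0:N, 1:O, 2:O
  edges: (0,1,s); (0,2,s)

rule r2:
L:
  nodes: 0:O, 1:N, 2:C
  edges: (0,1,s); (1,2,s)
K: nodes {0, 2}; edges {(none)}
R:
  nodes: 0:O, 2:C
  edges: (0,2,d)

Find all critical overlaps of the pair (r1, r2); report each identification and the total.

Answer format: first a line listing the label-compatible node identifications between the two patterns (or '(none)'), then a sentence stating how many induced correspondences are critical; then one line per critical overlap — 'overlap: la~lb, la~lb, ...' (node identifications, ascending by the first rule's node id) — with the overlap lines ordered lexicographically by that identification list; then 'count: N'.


label-compatible node identifications between L(r1) and L(r2): 0~1, 1~0, 2~0
3 of the induced correspondences are critical overlaps of r1 and r2.
overlap: 0~1
overlap: 0~1, 1~0
overlap: 0~1, 2~0
count: 3


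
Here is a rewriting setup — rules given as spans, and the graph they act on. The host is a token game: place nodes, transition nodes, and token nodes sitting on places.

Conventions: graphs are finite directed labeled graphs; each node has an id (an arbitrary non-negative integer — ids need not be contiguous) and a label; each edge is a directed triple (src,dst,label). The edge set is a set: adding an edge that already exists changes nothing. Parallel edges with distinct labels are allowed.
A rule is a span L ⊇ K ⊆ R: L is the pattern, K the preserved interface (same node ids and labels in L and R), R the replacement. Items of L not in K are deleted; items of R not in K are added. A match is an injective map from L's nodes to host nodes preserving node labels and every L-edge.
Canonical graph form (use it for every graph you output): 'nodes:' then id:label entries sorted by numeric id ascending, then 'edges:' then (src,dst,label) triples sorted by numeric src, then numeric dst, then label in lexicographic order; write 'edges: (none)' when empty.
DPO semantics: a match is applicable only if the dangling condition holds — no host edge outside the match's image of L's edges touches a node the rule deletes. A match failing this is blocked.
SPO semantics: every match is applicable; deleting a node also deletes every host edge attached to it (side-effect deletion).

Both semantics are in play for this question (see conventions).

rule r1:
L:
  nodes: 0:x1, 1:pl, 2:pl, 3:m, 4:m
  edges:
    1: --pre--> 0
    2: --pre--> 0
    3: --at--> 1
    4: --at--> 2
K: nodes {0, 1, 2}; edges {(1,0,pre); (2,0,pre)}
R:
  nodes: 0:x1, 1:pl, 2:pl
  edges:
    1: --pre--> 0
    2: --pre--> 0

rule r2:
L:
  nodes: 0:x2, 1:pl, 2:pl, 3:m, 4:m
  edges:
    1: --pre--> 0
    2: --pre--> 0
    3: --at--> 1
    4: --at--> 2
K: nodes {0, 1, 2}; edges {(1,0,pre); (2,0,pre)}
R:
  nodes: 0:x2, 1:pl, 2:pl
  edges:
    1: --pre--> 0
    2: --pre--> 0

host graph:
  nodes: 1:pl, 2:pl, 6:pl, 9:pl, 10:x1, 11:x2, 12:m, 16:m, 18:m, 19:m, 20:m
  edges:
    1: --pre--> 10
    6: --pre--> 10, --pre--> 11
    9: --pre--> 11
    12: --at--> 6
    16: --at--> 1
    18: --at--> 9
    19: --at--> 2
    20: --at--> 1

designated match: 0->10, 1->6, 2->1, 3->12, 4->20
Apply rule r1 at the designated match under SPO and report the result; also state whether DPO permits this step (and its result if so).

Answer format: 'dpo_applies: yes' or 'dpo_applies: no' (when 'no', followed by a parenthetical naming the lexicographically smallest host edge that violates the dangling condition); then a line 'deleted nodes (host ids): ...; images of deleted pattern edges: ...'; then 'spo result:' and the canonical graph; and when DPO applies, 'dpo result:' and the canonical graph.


dpo_applies: yes
deleted nodes (host ids): 12, 20; images of deleted pattern edges: (12,6,at); (20,1,at)
spo result:
nodes: 1:pl, 2:pl, 6:pl, 9:pl, 10:x1, 11:x2, 16:m, 18:m, 19:m
edges: (1,10,pre); (6,10,pre); (6,11,pre); (9,11,pre); (16,1,at); (18,9,at); (19,2,at)
dpo result:
nodes: 1:pl, 2:pl, 6:pl, 9:pl, 10:x1, 11:x2, 16:m, 18:m, 19:m
edges: (1,10,pre); (6,10,pre); (6,11,pre); (9,11,pre); (16,1,at); (18,9,at); (19,2,at)


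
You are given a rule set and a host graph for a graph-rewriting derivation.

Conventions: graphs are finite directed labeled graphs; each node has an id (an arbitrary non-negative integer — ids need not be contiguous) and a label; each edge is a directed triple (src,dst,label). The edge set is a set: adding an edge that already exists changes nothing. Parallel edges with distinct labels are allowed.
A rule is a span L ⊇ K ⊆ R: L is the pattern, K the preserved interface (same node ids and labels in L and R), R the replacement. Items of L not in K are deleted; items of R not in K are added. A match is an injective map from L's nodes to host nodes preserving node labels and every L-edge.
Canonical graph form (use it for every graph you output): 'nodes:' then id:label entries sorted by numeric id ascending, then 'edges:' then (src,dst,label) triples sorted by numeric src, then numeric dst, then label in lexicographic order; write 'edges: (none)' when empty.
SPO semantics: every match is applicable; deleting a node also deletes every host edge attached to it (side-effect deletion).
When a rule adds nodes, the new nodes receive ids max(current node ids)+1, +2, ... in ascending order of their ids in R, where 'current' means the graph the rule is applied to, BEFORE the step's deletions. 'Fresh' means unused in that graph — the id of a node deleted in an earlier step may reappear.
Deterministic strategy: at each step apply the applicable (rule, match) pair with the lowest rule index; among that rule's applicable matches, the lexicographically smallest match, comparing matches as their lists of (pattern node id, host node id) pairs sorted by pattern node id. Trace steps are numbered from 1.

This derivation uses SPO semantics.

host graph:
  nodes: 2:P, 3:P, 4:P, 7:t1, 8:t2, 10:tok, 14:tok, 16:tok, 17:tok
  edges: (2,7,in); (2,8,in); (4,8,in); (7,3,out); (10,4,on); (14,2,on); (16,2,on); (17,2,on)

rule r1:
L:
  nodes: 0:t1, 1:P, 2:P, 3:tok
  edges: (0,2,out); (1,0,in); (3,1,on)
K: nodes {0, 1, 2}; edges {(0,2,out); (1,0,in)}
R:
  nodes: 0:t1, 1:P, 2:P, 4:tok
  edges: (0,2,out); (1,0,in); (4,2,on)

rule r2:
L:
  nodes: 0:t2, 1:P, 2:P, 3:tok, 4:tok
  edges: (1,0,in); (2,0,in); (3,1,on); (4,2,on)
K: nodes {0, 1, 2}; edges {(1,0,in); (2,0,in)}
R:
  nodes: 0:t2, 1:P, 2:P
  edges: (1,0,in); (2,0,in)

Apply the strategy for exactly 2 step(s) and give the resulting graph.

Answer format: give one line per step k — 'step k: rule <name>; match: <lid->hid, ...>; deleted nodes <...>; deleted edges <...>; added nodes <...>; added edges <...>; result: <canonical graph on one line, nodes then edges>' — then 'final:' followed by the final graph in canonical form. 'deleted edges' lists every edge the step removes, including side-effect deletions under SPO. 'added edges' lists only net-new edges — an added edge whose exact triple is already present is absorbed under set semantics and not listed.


step 1: rule r1; match: 0->7, 1->2, 2->3, 3->14; deleted nodes 14; deleted edges (14,2,on); added nodes 18; added edges (18,3,on); result: nodes: 2:P, 3:P, 4:P, 7:t1, 8:t2, 10:tok, 16:tok, 17:tok, 18:tok edges: (2,7,in); (2,8,in); (4,8,in); (7,3,out); (10,4,on); (16,2,on); (17,2,on); (18,3,on)
step 2: rule r1; match: 0->7, 1->2, 2->3, 3->16; deleted nodes 16; deleted edges (16,2,on); added nodes 19; added edges (19,3,on); result: nodes: 2:P, 3:P, 4:P, 7:t1, 8:t2, 10:tok, 17:tok, 18:tok, 19:tok edges: (2,7,in); (2,8,in); (4,8,in); (7,3,out); (10,4,on); (17,2,on); (18,3,on); (19,3,on)
final:
nodes: 2:P, 3:P, 4:P, 7:t1, 8:t2, 10:tok, 17:tok, 18:tok, 19:tok
edges: (2,7,in); (2,8,in); (4,8,in); (7,3,out); (10,4,on); (17,2,on); (18,3,on); (19,3,on)


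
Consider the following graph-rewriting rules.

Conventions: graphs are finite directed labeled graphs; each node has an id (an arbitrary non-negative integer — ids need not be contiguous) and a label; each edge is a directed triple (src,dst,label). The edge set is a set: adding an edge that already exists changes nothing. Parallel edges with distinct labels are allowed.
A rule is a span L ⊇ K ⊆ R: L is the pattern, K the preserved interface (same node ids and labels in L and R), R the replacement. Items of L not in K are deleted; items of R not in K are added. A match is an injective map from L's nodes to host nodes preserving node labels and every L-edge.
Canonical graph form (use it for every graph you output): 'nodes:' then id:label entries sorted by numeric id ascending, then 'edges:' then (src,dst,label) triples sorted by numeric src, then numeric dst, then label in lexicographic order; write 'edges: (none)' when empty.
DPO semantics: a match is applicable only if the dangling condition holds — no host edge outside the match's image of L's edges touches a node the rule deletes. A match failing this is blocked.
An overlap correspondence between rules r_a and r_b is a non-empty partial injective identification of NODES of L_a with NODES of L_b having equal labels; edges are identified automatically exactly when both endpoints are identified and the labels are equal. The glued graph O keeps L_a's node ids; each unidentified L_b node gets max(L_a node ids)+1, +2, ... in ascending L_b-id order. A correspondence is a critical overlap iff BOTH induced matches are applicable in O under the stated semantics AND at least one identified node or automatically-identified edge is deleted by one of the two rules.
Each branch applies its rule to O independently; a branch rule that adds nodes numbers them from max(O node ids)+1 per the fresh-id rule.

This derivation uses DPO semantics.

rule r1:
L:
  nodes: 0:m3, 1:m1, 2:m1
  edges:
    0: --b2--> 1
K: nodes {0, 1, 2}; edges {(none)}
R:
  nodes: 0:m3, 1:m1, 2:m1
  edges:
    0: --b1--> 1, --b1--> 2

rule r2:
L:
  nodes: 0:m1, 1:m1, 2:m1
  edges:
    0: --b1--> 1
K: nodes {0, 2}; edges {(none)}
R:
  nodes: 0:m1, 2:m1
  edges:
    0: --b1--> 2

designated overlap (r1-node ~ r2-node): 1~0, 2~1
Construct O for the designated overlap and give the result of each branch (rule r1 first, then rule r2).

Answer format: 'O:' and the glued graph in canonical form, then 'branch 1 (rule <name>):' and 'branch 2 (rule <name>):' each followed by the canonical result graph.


O:
nodes: 0:m3, 1:m1, 2:m1, 3:m1
edges: (0,1,b2); (1,2,b1)
branch 1 (rule r1):
nodes: 0:m3, 1:m1, 2:m1, 3:m1
edges: (0,1,b1); (0,2,b1); (1,2,b1)
branch 2 (rule r2):
nodes: 0:m3, 1:m1, 3:m1
edges: (0,1,b2); (1,3,b1)


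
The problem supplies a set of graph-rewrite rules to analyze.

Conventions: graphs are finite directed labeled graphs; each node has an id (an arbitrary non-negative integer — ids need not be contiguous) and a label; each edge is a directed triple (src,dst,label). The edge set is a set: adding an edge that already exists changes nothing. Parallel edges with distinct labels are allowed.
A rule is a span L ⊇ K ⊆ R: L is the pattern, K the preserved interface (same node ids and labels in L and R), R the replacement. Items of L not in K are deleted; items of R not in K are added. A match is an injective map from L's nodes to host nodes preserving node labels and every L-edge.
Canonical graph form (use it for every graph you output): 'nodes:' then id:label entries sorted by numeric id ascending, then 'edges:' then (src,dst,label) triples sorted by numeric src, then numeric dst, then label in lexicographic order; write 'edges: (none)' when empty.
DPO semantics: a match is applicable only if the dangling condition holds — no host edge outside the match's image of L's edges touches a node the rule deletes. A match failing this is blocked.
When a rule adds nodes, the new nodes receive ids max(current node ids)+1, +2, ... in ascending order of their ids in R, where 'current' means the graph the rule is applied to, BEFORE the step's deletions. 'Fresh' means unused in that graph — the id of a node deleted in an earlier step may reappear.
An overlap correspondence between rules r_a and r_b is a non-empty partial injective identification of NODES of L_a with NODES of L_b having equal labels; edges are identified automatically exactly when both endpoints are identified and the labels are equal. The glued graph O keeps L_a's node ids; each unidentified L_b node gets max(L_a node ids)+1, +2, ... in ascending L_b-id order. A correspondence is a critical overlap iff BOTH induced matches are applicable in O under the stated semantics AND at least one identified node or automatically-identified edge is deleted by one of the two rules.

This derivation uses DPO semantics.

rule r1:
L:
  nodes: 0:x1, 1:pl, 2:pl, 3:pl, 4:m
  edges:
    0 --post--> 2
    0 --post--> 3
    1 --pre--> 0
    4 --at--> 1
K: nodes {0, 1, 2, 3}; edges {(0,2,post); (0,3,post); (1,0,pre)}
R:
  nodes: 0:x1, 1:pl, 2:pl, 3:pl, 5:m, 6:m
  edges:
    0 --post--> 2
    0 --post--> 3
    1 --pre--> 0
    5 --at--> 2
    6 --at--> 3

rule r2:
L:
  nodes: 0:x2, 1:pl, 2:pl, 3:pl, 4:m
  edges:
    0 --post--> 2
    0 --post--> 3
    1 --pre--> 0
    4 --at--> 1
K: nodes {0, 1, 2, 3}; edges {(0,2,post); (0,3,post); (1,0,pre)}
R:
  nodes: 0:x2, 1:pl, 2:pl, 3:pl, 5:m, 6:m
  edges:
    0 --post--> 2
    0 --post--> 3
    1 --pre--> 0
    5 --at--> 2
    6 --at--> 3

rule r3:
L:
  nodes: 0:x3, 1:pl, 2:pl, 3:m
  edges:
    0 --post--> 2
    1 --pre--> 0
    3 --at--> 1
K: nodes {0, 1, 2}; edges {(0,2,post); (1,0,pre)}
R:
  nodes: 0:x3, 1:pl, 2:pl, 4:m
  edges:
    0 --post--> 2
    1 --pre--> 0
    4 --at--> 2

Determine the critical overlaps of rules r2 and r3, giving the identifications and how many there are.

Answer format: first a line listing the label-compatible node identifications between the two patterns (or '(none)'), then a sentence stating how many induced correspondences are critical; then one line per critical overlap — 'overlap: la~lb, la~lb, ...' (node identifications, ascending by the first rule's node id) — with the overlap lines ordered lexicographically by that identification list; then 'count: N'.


label-compatible node identifications between L(r2) and L(r3): 1~1, 1~2, 2~1, 2~2, 3~1, 3~2, 4~3
3 of the induced correspondences are critical overlaps of r2 and r3.
overlap: 1~1, 2~2, 4~3
overlap: 1~1, 3~2, 4~3
overlap: 1~1, 4~3
count: 3


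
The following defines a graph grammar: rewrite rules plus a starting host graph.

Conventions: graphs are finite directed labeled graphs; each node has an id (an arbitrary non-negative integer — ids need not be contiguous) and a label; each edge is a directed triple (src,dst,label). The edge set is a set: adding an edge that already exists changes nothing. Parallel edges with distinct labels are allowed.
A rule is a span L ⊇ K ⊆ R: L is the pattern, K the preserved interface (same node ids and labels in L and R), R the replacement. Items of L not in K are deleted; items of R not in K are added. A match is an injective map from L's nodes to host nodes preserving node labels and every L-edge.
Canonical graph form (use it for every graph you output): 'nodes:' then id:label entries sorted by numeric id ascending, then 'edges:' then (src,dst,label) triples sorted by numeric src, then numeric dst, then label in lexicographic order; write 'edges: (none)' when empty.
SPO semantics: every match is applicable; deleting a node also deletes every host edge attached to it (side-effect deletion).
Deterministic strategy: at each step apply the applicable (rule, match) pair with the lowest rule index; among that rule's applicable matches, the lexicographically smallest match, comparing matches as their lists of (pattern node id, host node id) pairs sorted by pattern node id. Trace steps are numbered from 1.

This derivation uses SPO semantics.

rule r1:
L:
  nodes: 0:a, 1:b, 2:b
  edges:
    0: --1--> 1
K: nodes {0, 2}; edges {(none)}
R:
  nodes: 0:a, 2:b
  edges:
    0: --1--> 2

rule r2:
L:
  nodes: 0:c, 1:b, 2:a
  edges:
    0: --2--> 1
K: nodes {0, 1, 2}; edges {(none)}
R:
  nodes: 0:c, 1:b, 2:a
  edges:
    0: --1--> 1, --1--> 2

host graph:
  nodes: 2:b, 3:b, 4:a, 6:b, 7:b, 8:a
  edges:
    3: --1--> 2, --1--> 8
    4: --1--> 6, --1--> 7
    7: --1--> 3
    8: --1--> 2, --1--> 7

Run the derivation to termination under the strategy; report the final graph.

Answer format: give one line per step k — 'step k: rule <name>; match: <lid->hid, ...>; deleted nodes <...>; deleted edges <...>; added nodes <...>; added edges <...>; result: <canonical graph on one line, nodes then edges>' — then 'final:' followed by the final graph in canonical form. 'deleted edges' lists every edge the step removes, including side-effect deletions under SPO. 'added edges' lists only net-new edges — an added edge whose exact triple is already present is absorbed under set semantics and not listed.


step 1: rule r1; match: 0->4, 1->6, 2->2; deleted nodes 6; deleted edges (4,6,1); added nodes (none); added edges (4,2,1); result: nodes: 2:b, 3:b, 4:a, 7:b, 8:a edges: (3,2,1); (3,8,1); (4,2,1); (4,7,1); (7,3,1); (8,2,1); (8,7,1)
step 2: rule r1; match: 0->4, 1->2, 2->3; deleted nodes 2; deleted edges (3,2,1); (4,2,1); (8,2,1); added nodes (none); added edges (4,3,1); result: nodes: 3:b, 4:a, 7:b, 8:a edges: (3,8,1); (4,3,1); (4,7,1); (7,3,1); (8,7,1)
step 3: rule r1; match: 0->4, 1->3, 2->7; deleted nodes 3; deleted edges (3,8,1); (4,3,1); (7,3,1); added nodes (none); added edges (none); result: nodes: 4:a, 7:b, 8:a edges: (4,7,1); (8,7,1)
final:
nodes: 4:a, 7:b, 8:a
edges: (4,7,1); (8,7,1)


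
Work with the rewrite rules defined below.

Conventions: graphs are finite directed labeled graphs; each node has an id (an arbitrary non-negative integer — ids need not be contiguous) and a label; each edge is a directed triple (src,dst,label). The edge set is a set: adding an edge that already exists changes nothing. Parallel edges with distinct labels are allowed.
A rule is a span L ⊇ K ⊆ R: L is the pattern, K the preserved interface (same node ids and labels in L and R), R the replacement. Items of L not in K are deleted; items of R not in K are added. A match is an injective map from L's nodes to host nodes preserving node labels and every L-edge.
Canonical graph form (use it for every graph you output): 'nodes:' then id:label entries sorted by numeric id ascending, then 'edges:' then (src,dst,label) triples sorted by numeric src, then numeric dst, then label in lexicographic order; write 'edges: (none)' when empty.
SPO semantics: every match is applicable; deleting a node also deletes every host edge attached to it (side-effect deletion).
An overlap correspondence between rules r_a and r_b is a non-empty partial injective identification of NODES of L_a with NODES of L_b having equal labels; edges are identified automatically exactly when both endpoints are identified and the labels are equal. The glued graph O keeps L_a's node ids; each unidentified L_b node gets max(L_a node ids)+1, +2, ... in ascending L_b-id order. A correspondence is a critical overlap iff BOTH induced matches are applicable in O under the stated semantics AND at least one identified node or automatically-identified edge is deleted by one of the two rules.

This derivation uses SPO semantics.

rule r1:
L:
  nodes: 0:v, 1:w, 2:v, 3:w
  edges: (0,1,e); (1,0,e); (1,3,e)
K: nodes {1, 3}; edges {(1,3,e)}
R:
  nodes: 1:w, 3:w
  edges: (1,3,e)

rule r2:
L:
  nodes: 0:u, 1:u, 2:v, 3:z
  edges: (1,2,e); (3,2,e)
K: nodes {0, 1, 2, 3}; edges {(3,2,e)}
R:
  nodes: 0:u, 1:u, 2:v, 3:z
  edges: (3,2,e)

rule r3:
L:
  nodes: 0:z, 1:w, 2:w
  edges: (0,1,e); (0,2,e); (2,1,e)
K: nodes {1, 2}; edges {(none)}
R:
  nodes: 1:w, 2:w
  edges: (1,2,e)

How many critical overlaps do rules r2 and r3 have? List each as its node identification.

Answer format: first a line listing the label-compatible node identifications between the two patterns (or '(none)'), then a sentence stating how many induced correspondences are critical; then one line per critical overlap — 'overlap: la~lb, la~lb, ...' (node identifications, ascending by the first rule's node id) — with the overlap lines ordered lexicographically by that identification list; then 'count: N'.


label-compatible node identifications between L(r2) and L(r3): 3~0
1 of the induced correspondences is a critical overlap of r2 and r3.
overlap: 3~0
count: 1
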